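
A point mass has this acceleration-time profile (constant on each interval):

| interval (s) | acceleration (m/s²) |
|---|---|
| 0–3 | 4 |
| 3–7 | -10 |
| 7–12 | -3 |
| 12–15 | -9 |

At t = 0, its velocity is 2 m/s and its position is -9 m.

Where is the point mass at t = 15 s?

On each constant-a segment, Δv = aΔt and Δx = v₀Δt + ½aΔt²; chain segment to segment.
0–3 s: v starts 2 m/s; Δx = 2·3 + ½·4·3² = 24 m; v ends 14 m/s.
3–7 s: v starts 14 m/s; Δx = 14·4 + ½·-10·4² = -24 m; v ends -26 m/s.
7–12 s: v starts -26 m/s; Δx = -26·5 + ½·-3·5² = -167.5 m; v ends -41 m/s.
12–15 s: v starts -41 m/s; Δx = -41·3 + ½·-9·3² = -163.5 m; v ends -68 m/s.
x(15) = -9 + Σ Δx = -340 m.

-340 m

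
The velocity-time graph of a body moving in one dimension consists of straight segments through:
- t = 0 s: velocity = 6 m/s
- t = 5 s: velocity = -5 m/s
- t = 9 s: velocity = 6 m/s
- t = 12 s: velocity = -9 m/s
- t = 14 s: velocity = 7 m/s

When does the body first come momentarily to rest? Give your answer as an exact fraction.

t = 30/11 s

v changes sign on 0–5 s (from 6 to -5); the graph is linear there, so v = 0 at t = 0 + (-6)·(5 − 0)/(-5 − 6) = 30/11 s.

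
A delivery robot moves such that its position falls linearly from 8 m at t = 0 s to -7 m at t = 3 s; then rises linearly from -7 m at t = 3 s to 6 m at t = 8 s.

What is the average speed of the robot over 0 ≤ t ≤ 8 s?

Average speed = (total path length)/(elapsed time); on a piecewise-linear x-t graph the path length is Σ|Δx|.
0–3 s: |Δx| = |-7 − 8| = 15 m
3–8 s: |Δx| = |6 − -7| = 13 m
Total path = 28 m; average speed = 28/8 = 3.5 m/s.

3.5 m/s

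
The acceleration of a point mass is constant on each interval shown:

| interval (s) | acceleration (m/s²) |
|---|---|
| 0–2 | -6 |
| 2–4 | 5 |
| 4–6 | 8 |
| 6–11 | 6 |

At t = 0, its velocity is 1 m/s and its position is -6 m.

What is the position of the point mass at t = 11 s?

136 m

On each constant-a segment, Δv = aΔt and Δx = v₀Δt + ½aΔt²; chain segment to segment.
0–2 s: v starts 1 m/s; Δx = 1·2 + ½·-6·2² = -10 m; v ends -11 m/s.
2–4 s: v starts -11 m/s; Δx = -11·2 + ½·5·2² = -12 m; v ends -1 m/s.
4–6 s: v starts -1 m/s; Δx = -1·2 + ½·8·2² = 14 m; v ends 15 m/s.
6–11 s: v starts 15 m/s; Δx = 15·5 + ½·6·5² = 150 m; v ends 45 m/s.
x(11) = -6 + Σ Δx = 136 m.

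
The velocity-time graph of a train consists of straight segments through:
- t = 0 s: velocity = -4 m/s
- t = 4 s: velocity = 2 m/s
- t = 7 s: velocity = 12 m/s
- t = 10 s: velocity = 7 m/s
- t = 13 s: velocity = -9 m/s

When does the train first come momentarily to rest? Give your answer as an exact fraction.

v changes sign on 0–4 s (from -4 to 2); the graph is linear there, so v = 0 at t = 0 + (4)·(4 − 0)/(2 − -4) = 8/3 s.

t = 8/3 s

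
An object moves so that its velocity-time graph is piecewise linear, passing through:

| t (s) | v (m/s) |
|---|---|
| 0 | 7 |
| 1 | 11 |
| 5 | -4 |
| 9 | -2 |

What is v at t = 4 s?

-0.25 m/s

On 1–5 s the graph is linear from 11 to -4 m/s: v(4) = 11 + (-4 − 11)·(4 − 1)/(5 − 1) = -0.25 m/s.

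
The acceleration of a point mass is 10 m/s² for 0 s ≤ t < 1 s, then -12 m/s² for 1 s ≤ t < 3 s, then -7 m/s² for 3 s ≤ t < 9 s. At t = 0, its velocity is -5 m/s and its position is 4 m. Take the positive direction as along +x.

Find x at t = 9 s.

On each constant-a segment, Δv = aΔt and Δx = v₀Δt + ½aΔt²; chain segment to segment.
0–1 s: v starts -5 m/s; Δx = -5·1 + ½·10·1² = 0 m; v ends 5 m/s.
1–3 s: v starts 5 m/s; Δx = 5·2 + ½·-12·2² = -14 m; v ends -19 m/s.
3–9 s: v starts -19 m/s; Δx = -19·6 + ½·-7·6² = -240 m; v ends -61 m/s.
x(9) = 4 + Σ Δx = -250 m.

-250 m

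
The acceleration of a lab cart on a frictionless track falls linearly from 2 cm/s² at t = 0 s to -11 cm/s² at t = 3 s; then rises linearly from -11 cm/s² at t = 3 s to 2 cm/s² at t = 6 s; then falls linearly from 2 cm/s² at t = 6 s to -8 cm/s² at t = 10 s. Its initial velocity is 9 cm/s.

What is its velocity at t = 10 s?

-30 cm/s

Δv equals the area under the a-t graph; then v = v₀ + Δv.
0–3 s: ½(2 + -11)(3) = -13.5 cm/s
3–6 s: ½(-11 + 2)(3) = -13.5 cm/s
6–10 s: ½(2 + -8)(4) = -12 cm/s
Δv = -39 cm/s, so v(10) = 9 + (-39) = -30 cm/s.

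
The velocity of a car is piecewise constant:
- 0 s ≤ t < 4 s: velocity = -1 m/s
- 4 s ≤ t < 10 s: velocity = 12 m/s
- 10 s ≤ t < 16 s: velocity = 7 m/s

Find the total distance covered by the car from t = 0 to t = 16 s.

Distance (not displacement) is the total path length: add the absolute areas under v-t.
0–4 s: |-1| × 4 = 4 m
4–10 s: |12| × 6 = 72 m
10–16 s: |7| × 6 = 42 m
Total distance = 118 m

118 m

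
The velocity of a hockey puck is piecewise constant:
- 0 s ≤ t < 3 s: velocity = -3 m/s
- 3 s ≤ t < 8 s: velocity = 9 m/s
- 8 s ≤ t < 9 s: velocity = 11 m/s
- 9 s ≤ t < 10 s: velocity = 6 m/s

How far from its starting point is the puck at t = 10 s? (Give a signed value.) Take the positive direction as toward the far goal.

Net displacement equals the area under the velocity-time graph (areas below the axis count negative).
0–3 s: -3 × 3 = -9 m
3–8 s: 9 × 5 = 45 m
8–9 s: 11 × 1 = 11 m
9–10 s: 6 × 1 = 6 m
Net displacement = 53 m

53 m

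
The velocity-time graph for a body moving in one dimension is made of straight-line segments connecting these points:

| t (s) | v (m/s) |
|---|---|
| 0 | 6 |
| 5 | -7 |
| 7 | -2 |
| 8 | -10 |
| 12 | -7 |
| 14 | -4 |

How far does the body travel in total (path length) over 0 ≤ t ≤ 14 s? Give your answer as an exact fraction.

1985/26 m

Total distance travelled is ∫|v| dt — sum the magnitudes of each area piece.
0–5 s: v = 0 at t = 30/13 s; triangle areas 90/13 + 245/26 = 425/26 m
5–7 s: |½(-7 + -2)(2)| = 9 m
7–8 s: |½(-2 + -10)(1)| = 6 m
8–12 s: |½(-10 + -7)(4)| = 34 m
12–14 s: |½(-7 + -4)(2)| = 11 m
Total distance = 1985/26 m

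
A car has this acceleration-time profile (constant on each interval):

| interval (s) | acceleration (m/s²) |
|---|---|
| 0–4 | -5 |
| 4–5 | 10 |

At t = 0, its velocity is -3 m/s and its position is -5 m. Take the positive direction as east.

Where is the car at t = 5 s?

On each constant-a segment, Δv = aΔt and Δx = v₀Δt + ½aΔt²; chain segment to segment.
0–4 s: v starts -3 m/s; Δx = -3·4 + ½·-5·4² = -52 m; v ends -23 m/s.
4–5 s: v starts -23 m/s; Δx = -23·1 + ½·10·1² = -18 m; v ends -13 m/s.
x(5) = -5 + Σ Δx = -75 m.

-75 m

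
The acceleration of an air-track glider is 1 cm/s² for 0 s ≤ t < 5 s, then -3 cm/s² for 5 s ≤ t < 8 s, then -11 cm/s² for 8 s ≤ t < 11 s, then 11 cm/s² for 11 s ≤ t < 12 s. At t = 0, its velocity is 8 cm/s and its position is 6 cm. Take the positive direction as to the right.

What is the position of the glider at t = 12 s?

23 cm

On each constant-a segment, Δv = aΔt and Δx = v₀Δt + ½aΔt²; chain segment to segment.
0–5 s: v starts 8 cm/s; Δx = 8·5 + ½·1·5² = 52.5 cm; v ends 13 cm/s.
5–8 s: v starts 13 cm/s; Δx = 13·3 + ½·-3·3² = 25.5 cm; v ends 4 cm/s.
8–11 s: v starts 4 cm/s; Δx = 4·3 + ½·-11·3² = -37.5 cm; v ends -29 cm/s.
11–12 s: v starts -29 cm/s; Δx = -29·1 + ½·11·1² = -23.5 cm; v ends -18 cm/s.
x(12) = 6 + Σ Δx = 23 cm.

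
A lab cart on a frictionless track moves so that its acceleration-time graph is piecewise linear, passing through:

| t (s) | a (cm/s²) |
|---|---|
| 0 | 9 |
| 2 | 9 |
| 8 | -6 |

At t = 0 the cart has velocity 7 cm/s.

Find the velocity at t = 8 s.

34 cm/s

Δv equals the area under the a-t graph; then v = v₀ + Δv.
0–2 s: 9 × 2 = 18 cm/s
2–8 s: ½(9 + -6)(6) = 9 cm/s
Δv = 27 cm/s, so v(8) = 7 + (27) = 34 cm/s.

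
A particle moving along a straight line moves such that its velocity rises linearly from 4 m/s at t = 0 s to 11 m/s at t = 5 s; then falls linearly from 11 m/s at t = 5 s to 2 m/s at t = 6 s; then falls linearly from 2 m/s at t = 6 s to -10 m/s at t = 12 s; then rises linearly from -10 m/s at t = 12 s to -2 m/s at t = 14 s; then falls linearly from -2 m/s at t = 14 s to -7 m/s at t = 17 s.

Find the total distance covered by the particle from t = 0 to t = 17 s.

Total distance travelled is ∫|v| dt — sum the magnitudes of each area piece.
0–5 s: |½(4 + 11)(5)| = 37.5 m
5–6 s: |½(11 + 2)(1)| = 6.5 m
6–12 s: v = 0 at t = 7 s; triangle areas 1 + 25 = 26 m
12–14 s: |½(-10 + -2)(2)| = 12 m
14–17 s: |½(-2 + -7)(3)| = 13.5 m
Total distance = 95.5 m

95.5 m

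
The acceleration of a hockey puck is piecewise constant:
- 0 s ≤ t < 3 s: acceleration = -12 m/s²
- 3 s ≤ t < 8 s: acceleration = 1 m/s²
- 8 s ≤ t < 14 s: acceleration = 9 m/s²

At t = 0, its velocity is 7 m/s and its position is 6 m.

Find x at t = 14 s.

-141.5 m

On each constant-a segment, Δv = aΔt and Δx = v₀Δt + ½aΔt²; chain segment to segment.
0–3 s: v starts 7 m/s; Δx = 7·3 + ½·-12·3² = -33 m; v ends -29 m/s.
3–8 s: v starts -29 m/s; Δx = -29·5 + ½·1·5² = -132.5 m; v ends -24 m/s.
8–14 s: v starts -24 m/s; Δx = -24·6 + ½·9·6² = 18 m; v ends 30 m/s.
x(14) = 6 + Σ Δx = -141.5 m.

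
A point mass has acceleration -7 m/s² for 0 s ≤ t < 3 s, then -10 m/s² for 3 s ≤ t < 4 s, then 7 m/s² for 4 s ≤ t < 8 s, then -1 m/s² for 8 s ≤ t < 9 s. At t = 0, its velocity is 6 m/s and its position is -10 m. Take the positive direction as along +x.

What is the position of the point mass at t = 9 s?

-85 m

On each constant-a segment, Δv = aΔt and Δx = v₀Δt + ½aΔt²; chain segment to segment.
0–3 s: v starts 6 m/s; Δx = 6·3 + ½·-7·3² = -13.5 m; v ends -15 m/s.
3–4 s: v starts -15 m/s; Δx = -15·1 + ½·-10·1² = -20 m; v ends -25 m/s.
4–8 s: v starts -25 m/s; Δx = -25·4 + ½·7·4² = -44 m; v ends 3 m/s.
8–9 s: v starts 3 m/s; Δx = 3·1 + ½·-1·1² = 2.5 m; v ends 2 m/s.
x(9) = -10 + Σ Δx = -85 m.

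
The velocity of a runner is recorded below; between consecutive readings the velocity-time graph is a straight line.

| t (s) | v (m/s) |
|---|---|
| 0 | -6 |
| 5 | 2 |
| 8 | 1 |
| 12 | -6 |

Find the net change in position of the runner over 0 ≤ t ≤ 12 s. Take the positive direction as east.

Displacement is the signed area under the v-t curve.
0–5 s: ½(-6 + 2)(5) = -10 m
5–8 s: ½(2 + 1)(3) = 4.5 m
8–12 s: ½(1 + -6)(4) = -10 m
Net displacement = -15.5 m

-15.5 m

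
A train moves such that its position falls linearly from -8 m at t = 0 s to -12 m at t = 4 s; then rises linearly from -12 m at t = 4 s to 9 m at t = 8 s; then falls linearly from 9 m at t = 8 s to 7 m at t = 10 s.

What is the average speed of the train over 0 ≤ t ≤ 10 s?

2.7 m/s

Average speed = (total path length)/(elapsed time); on a piecewise-linear x-t graph the path length is Σ|Δx|.
0–4 s: |Δx| = |-12 − -8| = 4 m
4–8 s: |Δx| = |9 − -12| = 21 m
8–10 s: |Δx| = |7 − 9| = 2 m
Total path = 27 m; average speed = 27/10 = 2.7 m/s.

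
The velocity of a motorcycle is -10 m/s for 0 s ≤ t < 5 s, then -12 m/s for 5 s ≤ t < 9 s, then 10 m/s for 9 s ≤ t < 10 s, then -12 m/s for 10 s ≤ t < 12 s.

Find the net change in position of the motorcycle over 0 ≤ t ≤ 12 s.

-112 m

Displacement is the signed area under the v-t curve.
0–5 s: -10 × 5 = -50 m
5–9 s: -12 × 4 = -48 m
9–10 s: 10 × 1 = 10 m
10–12 s: -12 × 2 = -24 m
Net displacement = -112 m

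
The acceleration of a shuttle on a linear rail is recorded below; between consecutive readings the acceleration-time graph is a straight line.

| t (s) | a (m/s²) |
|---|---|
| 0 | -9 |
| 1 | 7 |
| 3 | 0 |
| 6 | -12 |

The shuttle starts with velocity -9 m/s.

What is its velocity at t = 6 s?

Δv equals the area under the a-t graph; then v = v₀ + Δv.
0–1 s: ½(-9 + 7)(1) = -1 m/s
1–3 s: ½(7 + 0)(2) = 7 m/s
3–6 s: ½(0 + -12)(3) = -18 m/s
Δv = -12 m/s, so v(6) = -9 + (-12) = -21 m/s.

-21 m/s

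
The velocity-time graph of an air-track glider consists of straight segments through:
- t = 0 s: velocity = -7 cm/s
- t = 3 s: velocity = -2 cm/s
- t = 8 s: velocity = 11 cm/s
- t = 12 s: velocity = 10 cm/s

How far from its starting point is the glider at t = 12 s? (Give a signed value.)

51 cm

Displacement is the signed area under the v-t curve.
0–3 s: ½(-7 + -2)(3) = -13.5 cm
3–8 s: ½(-2 + 11)(5) = 22.5 cm
8–12 s: ½(11 + 10)(4) = 42 cm
Net displacement = 51 cm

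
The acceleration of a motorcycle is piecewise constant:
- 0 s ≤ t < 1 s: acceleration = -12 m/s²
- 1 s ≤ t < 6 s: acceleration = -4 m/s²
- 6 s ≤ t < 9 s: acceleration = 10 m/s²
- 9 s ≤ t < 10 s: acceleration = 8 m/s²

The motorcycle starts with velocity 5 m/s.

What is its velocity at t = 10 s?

11 m/s

Δv equals the area under the a-t graph; then v = v₀ + Δv.
0–1 s: -12 × 1 = -12 m/s
1–6 s: -4 × 5 = -20 m/s
6–9 s: 10 × 3 = 30 m/s
9–10 s: 8 × 1 = 8 m/s
Δv = 6 m/s, so v(10) = 5 + (6) = 11 m/s.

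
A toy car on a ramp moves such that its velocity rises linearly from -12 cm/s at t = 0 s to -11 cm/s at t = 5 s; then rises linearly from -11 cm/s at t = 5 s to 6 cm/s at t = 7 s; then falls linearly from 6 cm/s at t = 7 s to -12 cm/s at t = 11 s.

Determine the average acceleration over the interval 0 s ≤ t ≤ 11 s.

0 cm/s²

Average acceleration = Δv/Δt = (-12 − -12)/(11 − 0) = 0 cm/s².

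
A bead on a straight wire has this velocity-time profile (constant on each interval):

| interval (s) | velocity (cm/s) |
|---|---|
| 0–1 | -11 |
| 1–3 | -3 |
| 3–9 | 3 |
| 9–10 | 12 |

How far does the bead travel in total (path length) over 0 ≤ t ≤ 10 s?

47 cm

Total distance travelled is ∫|v| dt — sum the magnitudes of each area piece.
0–1 s: |-11| × 1 = 11 cm
1–3 s: |-3| × 2 = 6 cm
3–9 s: |3| × 6 = 18 cm
9–10 s: |12| × 1 = 12 cm
Total distance = 47 cm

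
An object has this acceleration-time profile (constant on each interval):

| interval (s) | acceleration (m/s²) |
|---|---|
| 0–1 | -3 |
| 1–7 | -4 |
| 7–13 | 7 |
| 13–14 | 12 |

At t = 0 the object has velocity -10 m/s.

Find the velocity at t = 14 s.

17 m/s

Δv equals the area under the a-t graph; then v = v₀ + Δv.
0–1 s: -3 × 1 = -3 m/s
1–7 s: -4 × 6 = -24 m/s
7–13 s: 7 × 6 = 42 m/s
13–14 s: 12 × 1 = 12 m/s
Δv = 27 m/s, so v(14) = -10 + (27) = 17 m/s.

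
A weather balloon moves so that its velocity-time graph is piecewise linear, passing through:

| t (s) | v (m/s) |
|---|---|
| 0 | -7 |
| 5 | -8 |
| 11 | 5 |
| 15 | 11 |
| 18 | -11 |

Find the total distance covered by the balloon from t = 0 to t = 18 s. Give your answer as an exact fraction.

Distance (not displacement) is the total path length: add the absolute areas under v-t.
0–5 s: |½(-7 + -8)(5)| = 37.5 m
5–11 s: v = 0 at t = 113/13 s; triangle areas 192/13 + 75/13 = 267/13 m
11–15 s: |½(5 + 11)(4)| = 32 m
15–18 s: v = 0 at t = 16.5 s; triangle areas 8.25 + 8.25 = 16.5 m
Total distance = 1385/13 m

1385/13 m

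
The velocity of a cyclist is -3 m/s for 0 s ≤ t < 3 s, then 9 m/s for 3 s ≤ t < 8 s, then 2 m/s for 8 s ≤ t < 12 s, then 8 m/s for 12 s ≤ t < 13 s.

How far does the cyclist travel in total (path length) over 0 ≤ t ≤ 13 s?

70 m

Distance (not displacement) is the total path length: add the absolute areas under v-t.
0–3 s: |-3| × 3 = 9 m
3–8 s: |9| × 5 = 45 m
8–12 s: |2| × 4 = 8 m
12–13 s: |8| × 1 = 8 m
Total distance = 70 m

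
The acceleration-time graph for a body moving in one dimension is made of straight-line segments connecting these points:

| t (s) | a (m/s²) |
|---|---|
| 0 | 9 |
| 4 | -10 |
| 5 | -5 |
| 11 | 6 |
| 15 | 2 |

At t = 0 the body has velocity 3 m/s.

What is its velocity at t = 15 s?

Δv equals the area under the a-t graph; then v = v₀ + Δv.
0–4 s: ½(9 + -10)(4) = -2 m/s
4–5 s: ½(-10 + -5)(1) = -7.5 m/s
5–11 s: ½(-5 + 6)(6) = 3 m/s
11–15 s: ½(6 + 2)(4) = 16 m/s
Δv = 9.5 m/s, so v(15) = 3 + (9.5) = 12.5 m/s.

12.5 m/s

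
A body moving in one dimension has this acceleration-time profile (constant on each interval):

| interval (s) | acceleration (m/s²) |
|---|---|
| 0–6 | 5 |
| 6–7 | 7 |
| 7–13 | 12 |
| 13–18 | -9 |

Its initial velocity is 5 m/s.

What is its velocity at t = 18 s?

Δv equals the area under the a-t graph; then v = v₀ + Δv.
0–6 s: 5 × 6 = 30 m/s
6–7 s: 7 × 1 = 7 m/s
7–13 s: 12 × 6 = 72 m/s
13–18 s: -9 × 5 = -45 m/s
Δv = 64 m/s, so v(18) = 5 + (64) = 69 m/s.

69 m/s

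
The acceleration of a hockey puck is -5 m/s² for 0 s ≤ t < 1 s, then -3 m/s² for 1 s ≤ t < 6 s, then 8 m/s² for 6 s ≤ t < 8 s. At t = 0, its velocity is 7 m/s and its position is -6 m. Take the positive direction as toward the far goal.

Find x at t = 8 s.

-39 m

On each constant-a segment, Δv = aΔt and Δx = v₀Δt + ½aΔt²; chain segment to segment.
0–1 s: v starts 7 m/s; Δx = 7·1 + ½·-5·1² = 4.5 m; v ends 2 m/s.
1–6 s: v starts 2 m/s; Δx = 2·5 + ½·-3·5² = -27.5 m; v ends -13 m/s.
6–8 s: v starts -13 m/s; Δx = -13·2 + ½·8·2² = -10 m; v ends 3 m/s.
x(8) = -6 + Σ Δx = -39 m.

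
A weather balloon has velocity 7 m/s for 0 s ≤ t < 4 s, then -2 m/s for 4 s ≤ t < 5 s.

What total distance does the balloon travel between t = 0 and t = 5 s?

Distance (not displacement) is the total path length: add the absolute areas under v-t.
0–4 s: |7| × 4 = 28 m
4–5 s: |-2| × 1 = 2 m
Total distance = 30 m

30 m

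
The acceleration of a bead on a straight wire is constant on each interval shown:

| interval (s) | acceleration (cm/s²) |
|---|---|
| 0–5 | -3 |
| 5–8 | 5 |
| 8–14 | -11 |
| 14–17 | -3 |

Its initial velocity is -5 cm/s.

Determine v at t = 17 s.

Δv equals the area under the a-t graph; then v = v₀ + Δv.
0–5 s: -3 × 5 = -15 cm/s
5–8 s: 5 × 3 = 15 cm/s
8–14 s: -11 × 6 = -66 cm/s
14–17 s: -3 × 3 = -9 cm/s
Δv = -75 cm/s, so v(17) = -5 + (-75) = -80 cm/s.

-80 cm/s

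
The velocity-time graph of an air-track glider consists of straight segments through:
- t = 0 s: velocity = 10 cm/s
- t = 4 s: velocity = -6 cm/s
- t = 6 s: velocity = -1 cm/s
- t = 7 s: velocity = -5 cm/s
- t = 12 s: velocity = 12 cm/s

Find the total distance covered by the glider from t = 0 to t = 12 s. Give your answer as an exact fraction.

1763/34 cm

Total distance travelled is ∫|v| dt — sum the magnitudes of each area piece.
0–4 s: v = 0 at t = 2.5 s; triangle areas 12.5 + 4.5 = 17 cm
4–6 s: |½(-6 + -1)(2)| = 7 cm
6–7 s: |½(-1 + -5)(1)| = 3 cm
7–12 s: v = 0 at t = 144/17 s; triangle areas 125/34 + 360/17 = 845/34 cm
Total distance = 1763/34 cm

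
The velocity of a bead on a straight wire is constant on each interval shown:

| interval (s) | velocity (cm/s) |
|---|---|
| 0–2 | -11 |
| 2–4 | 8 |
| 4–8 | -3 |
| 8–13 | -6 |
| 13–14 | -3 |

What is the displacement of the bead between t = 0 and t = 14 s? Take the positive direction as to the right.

-51 cm

Displacement is the signed area under the v-t curve.
0–2 s: -11 × 2 = -22 cm
2–4 s: 8 × 2 = 16 cm
4–8 s: -3 × 4 = -12 cm
8–13 s: -6 × 5 = -30 cm
13–14 s: -3 × 1 = -3 cm
Net displacement = -51 cm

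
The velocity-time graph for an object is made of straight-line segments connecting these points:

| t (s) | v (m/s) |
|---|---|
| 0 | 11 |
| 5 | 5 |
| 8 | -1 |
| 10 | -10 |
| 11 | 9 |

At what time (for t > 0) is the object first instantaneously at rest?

v changes sign on 5–8 s (from 5 to -1); the graph is linear there, so v = 0 at t = 5 + (-5)·(8 − 5)/(-1 − 5) = 7.5 s.

t = 7.5 s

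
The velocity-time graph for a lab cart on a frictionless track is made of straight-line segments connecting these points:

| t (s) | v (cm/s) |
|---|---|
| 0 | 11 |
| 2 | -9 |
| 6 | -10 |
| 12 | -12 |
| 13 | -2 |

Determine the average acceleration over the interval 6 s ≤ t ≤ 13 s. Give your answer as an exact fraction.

Average acceleration = Δv/Δt = (-2 − -10)/(13 − 6) = 8/7 cm/s².

8/7 cm/s²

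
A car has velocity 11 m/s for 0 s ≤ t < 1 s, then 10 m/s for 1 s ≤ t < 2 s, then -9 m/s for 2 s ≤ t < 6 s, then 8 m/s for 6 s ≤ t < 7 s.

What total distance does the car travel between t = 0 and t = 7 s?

65 m

Total distance travelled is ∫|v| dt — sum the magnitudes of each area piece.
0–1 s: |11| × 1 = 11 m
1–2 s: |10| × 1 = 10 m
2–6 s: |-9| × 4 = 36 m
6–7 s: |8| × 1 = 8 m
Total distance = 65 m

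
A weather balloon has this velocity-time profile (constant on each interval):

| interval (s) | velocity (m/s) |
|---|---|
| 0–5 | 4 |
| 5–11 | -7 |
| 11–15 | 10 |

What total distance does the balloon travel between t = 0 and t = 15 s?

Total distance travelled is ∫|v| dt — sum the magnitudes of each area piece.
0–5 s: |4| × 5 = 20 m
5–11 s: |-7| × 6 = 42 m
11–15 s: |10| × 4 = 40 m
Total distance = 102 m

102 m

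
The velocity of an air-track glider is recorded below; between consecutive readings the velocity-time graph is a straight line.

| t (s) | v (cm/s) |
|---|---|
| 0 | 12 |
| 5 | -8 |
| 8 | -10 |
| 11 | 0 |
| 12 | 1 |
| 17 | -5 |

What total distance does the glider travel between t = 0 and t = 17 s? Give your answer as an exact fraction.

238/3 cm

Total distance travelled is ∫|v| dt — sum the magnitudes of each area piece.
0–5 s: v = 0 at t = 3 s; triangle areas 18 + 8 = 26 cm
5–8 s: |½(-8 + -10)(3)| = 27 cm
8–11 s: |½(-10 + 0)(3)| = 15 cm
11–12 s: |½(0 + 1)(1)| = 0.5 cm
12–17 s: v = 0 at t = 77/6 s; triangle areas 5/12 + 125/12 = 65/6 cm
Total distance = 238/3 cm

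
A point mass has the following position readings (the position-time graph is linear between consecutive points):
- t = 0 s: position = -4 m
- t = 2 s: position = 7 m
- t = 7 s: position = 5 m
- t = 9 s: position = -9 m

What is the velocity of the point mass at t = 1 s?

Velocity is the slope of the x-t graph on 0–2 s: (7 − -4)/(2 − 0) = 5.5 m/s.

5.5 m/s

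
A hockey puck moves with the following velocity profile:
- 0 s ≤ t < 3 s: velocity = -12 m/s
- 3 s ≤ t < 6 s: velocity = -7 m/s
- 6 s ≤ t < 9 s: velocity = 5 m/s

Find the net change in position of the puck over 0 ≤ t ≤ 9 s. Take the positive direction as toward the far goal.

-42 m

Net displacement equals the area under the velocity-time graph (areas below the axis count negative).
0–3 s: -12 × 3 = -36 m
3–6 s: -7 × 3 = -21 m
6–9 s: 5 × 3 = 15 m
Net displacement = -42 m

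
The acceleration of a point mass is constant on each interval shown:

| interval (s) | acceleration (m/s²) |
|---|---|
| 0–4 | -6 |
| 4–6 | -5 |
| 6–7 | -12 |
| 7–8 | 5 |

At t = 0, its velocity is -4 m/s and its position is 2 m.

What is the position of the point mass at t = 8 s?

On each constant-a segment, Δv = aΔt and Δx = v₀Δt + ½aΔt²; chain segment to segment.
0–4 s: v starts -4 m/s; Δx = -4·4 + ½·-6·4² = -64 m; v ends -28 m/s.
4–6 s: v starts -28 m/s; Δx = -28·2 + ½·-5·2² = -66 m; v ends -38 m/s.
6–7 s: v starts -38 m/s; Δx = -38·1 + ½·-12·1² = -44 m; v ends -50 m/s.
7–8 s: v starts -50 m/s; Δx = -50·1 + ½·5·1² = -47.5 m; v ends -45 m/s.
x(8) = 2 + Σ Δx = -219.5 m.

-219.5 m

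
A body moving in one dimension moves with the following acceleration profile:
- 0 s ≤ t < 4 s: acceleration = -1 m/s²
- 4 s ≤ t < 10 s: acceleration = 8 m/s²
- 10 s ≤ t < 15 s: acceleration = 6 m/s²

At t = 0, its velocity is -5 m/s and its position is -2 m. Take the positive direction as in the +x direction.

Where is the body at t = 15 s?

330 m

On each constant-a segment, Δv = aΔt and Δx = v₀Δt + ½aΔt²; chain segment to segment.
0–4 s: v starts -5 m/s; Δx = -5·4 + ½·-1·4² = -28 m; v ends -9 m/s.
4–10 s: v starts -9 m/s; Δx = -9·6 + ½·8·6² = 90 m; v ends 39 m/s.
10–15 s: v starts 39 m/s; Δx = 39·5 + ½·6·5² = 270 m; v ends 69 m/s.
x(15) = -2 + Σ Δx = 330 m.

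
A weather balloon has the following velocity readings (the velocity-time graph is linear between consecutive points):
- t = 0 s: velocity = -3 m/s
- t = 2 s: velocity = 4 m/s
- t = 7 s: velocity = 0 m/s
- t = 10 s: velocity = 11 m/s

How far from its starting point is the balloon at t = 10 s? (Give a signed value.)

Net displacement equals the area under the velocity-time graph (areas below the axis count negative).
0–2 s: ½(-3 + 4)(2) = 1 m
2–7 s: ½(4 + 0)(5) = 10 m
7–10 s: ½(0 + 11)(3) = 16.5 m
Net displacement = 27.5 m

27.5 m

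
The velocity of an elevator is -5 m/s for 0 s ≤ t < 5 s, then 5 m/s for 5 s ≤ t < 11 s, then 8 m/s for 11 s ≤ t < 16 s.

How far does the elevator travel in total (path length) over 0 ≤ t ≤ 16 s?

95 m

Distance (not displacement) is the total path length: add the absolute areas under v-t.
0–5 s: |-5| × 5 = 25 m
5–11 s: |5| × 6 = 30 m
11–16 s: |8| × 5 = 40 m
Total distance = 95 m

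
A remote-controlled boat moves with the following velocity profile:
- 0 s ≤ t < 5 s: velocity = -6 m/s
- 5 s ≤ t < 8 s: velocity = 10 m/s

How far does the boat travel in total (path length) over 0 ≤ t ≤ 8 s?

Distance (not displacement) is the total path length: add the absolute areas under v-t.
0–5 s: |-6| × 5 = 30 m
5–8 s: |10| × 3 = 30 m
Total distance = 60 m

60 m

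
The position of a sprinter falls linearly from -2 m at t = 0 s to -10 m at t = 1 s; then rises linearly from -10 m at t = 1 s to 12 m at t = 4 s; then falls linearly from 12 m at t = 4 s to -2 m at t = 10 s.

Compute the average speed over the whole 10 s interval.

Average speed = (total path length)/(elapsed time); on a piecewise-linear x-t graph the path length is Σ|Δx|.
0–1 s: |Δx| = |-10 − -2| = 8 m
1–4 s: |Δx| = |12 − -10| = 22 m
4–10 s: |Δx| = |-2 − 12| = 14 m
Total path = 44 m; average speed = 44/10 = 4.4 m/s.

4.4 m/s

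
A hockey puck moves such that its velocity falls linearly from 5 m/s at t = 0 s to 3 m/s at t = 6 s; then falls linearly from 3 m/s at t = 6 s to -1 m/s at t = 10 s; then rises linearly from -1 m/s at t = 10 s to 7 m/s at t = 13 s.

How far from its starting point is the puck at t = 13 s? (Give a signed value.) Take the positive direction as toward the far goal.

37 m

Net displacement equals the area under the velocity-time graph (areas below the axis count negative).
0–6 s: ½(5 + 3)(6) = 24 m
6–10 s: ½(3 + -1)(4) = 4 m
10–13 s: ½(-1 + 7)(3) = 9 m
Net displacement = 37 m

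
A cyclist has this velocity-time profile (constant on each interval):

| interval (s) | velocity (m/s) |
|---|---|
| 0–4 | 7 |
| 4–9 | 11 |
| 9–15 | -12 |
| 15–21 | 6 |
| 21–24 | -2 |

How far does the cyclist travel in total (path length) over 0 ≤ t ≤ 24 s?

Distance (not displacement) is the total path length: add the absolute areas under v-t.
0–4 s: |7| × 4 = 28 m
4–9 s: |11| × 5 = 55 m
9–15 s: |-12| × 6 = 72 m
15–21 s: |6| × 6 = 36 m
21–24 s: |-2| × 3 = 6 m
Total distance = 197 m

197 m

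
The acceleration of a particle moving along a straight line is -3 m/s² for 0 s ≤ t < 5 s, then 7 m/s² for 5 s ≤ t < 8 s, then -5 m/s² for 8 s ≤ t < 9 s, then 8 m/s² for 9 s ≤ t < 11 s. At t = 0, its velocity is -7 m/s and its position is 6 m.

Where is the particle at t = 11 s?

On each constant-a segment, Δv = aΔt and Δx = v₀Δt + ½aΔt²; chain segment to segment.
0–5 s: v starts -7 m/s; Δx = -7·5 + ½·-3·5² = -72.5 m; v ends -22 m/s.
5–8 s: v starts -22 m/s; Δx = -22·3 + ½·7·3² = -34.5 m; v ends -1 m/s.
8–9 s: v starts -1 m/s; Δx = -1·1 + ½·-5·1² = -3.5 m; v ends -6 m/s.
9–11 s: v starts -6 m/s; Δx = -6·2 + ½·8·2² = 4 m; v ends 10 m/s.
x(11) = 6 + Σ Δx = -100.5 m.

-100.5 m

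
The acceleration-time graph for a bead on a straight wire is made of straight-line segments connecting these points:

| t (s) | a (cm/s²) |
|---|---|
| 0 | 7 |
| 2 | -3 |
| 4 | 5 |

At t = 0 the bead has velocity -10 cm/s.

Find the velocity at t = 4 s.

Δv equals the area under the a-t graph; then v = v₀ + Δv.
0–2 s: ½(7 + -3)(2) = 4 cm/s
2–4 s: ½(-3 + 5)(2) = 2 cm/s
Δv = 6 cm/s, so v(4) = -10 + (6) = -4 cm/s.

-4 cm/s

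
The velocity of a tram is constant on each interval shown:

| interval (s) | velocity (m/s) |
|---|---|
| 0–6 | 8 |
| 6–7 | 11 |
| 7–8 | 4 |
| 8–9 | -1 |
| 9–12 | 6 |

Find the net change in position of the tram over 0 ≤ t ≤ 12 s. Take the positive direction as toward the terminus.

Net displacement equals the area under the velocity-time graph (areas below the axis count negative).
0–6 s: 8 × 6 = 48 m
6–7 s: 11 × 1 = 11 m
7–8 s: 4 × 1 = 4 m
8–9 s: -1 × 1 = -1 m
9–12 s: 6 × 3 = 18 m
Net displacement = 80 m

80 m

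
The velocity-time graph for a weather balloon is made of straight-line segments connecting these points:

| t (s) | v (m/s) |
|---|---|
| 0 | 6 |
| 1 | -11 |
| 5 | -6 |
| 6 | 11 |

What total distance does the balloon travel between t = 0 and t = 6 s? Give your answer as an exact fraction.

Distance (not displacement) is the total path length: add the absolute areas under v-t.
0–1 s: v = 0 at t = 6/17 s; triangle areas 18/17 + 121/34 = 157/34 m
1–5 s: |½(-11 + -6)(4)| = 34 m
5–6 s: v = 0 at t = 91/17 s; triangle areas 18/17 + 121/34 = 157/34 m
Total distance = 735/17 m

735/17 m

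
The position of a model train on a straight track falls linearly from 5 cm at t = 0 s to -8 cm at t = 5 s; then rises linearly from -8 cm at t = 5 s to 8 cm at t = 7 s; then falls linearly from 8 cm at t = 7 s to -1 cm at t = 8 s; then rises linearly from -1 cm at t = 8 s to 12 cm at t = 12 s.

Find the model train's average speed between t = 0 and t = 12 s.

4.25 cm/s

Average speed = (total path length)/(elapsed time); on a piecewise-linear x-t graph the path length is Σ|Δx|.
0–5 s: |Δx| = |-8 − 5| = 13 cm
5–7 s: |Δx| = |8 − -8| = 16 cm
7–8 s: |Δx| = |-1 − 8| = 9 cm
8–12 s: |Δx| = |12 − -1| = 13 cm
Total path = 51 cm; average speed = 51/12 = 4.25 cm/s.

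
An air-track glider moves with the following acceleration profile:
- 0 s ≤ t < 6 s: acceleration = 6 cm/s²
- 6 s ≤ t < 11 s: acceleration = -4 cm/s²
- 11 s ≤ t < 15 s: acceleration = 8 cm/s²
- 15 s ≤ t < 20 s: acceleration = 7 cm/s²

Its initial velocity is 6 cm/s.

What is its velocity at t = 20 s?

Δv equals the area under the a-t graph; then v = v₀ + Δv.
0–6 s: 6 × 6 = 36 cm/s
6–11 s: -4 × 5 = -20 cm/s
11–15 s: 8 × 4 = 32 cm/s
15–20 s: 7 × 5 = 35 cm/s
Δv = 83 cm/s, so v(20) = 6 + (83) = 89 cm/s.

89 cm/s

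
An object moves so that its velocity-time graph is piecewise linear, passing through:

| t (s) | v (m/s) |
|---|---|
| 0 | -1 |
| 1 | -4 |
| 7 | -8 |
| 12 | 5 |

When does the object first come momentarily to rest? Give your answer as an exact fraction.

v changes sign on 7–12 s (from -8 to 5); the graph is linear there, so v = 0 at t = 7 + (8)·(12 − 7)/(5 − -8) = 131/13 s.

t = 131/13 s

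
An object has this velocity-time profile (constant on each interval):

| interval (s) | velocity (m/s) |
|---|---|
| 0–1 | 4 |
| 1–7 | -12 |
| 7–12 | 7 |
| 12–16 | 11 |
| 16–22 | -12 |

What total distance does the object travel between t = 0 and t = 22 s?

227 m

Distance (not displacement) is the total path length: add the absolute areas under v-t.
0–1 s: |4| × 1 = 4 m
1–7 s: |-12| × 6 = 72 m
7–12 s: |7| × 5 = 35 m
12–16 s: |11| × 4 = 44 m
16–22 s: |-12| × 6 = 72 m
Total distance = 227 m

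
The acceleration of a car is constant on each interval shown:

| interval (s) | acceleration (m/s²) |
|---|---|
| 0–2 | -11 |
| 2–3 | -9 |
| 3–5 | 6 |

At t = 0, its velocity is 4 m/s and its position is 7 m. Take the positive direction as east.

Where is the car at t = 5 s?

-71.5 m

On each constant-a segment, Δv = aΔt and Δx = v₀Δt + ½aΔt²; chain segment to segment.
0–2 s: v starts 4 m/s; Δx = 4·2 + ½·-11·2² = -14 m; v ends -18 m/s.
2–3 s: v starts -18 m/s; Δx = -18·1 + ½·-9·1² = -22.5 m; v ends -27 m/s.
3–5 s: v starts -27 m/s; Δx = -27·2 + ½·6·2² = -42 m; v ends -15 m/s.
x(5) = 7 + Σ Δx = -71.5 m.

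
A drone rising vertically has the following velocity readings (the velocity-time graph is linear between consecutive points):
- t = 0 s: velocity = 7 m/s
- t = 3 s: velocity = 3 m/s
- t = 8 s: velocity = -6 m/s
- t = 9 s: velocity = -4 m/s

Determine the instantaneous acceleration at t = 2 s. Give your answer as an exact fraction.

-4/3 m/s²

Acceleration is the slope of the v-t graph on 0–3 s: (3 − 7)/(3 − 0) = -4/3 m/s².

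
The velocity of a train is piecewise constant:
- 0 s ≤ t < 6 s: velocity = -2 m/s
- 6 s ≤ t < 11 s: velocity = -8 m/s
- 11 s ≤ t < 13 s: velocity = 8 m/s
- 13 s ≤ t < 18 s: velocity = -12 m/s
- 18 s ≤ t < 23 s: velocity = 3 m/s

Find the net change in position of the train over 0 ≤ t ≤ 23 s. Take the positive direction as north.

-81 m

Displacement is the signed area under the v-t curve.
0–6 s: -2 × 6 = -12 m
6–11 s: -8 × 5 = -40 m
11–13 s: 8 × 2 = 16 m
13–18 s: -12 × 5 = -60 m
18–23 s: 3 × 5 = 15 m
Net displacement = -81 m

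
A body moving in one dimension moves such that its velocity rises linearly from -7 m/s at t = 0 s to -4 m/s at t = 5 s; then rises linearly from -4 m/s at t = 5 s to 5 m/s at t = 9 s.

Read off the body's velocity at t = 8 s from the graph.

2.75 m/s

On 5–9 s the graph is linear from -4 to 5 m/s: v(8) = -4 + (5 − -4)·(8 − 5)/(9 − 5) = 2.75 m/s.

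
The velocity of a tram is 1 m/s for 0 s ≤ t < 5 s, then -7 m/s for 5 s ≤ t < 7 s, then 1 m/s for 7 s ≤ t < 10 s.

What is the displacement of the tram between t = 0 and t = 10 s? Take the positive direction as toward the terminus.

Net displacement equals the area under the velocity-time graph (areas below the axis count negative).
0–5 s: 1 × 5 = 5 m
5–7 s: -7 × 2 = -14 m
7–10 s: 1 × 3 = 3 m
Net displacement = -6 m

-6 m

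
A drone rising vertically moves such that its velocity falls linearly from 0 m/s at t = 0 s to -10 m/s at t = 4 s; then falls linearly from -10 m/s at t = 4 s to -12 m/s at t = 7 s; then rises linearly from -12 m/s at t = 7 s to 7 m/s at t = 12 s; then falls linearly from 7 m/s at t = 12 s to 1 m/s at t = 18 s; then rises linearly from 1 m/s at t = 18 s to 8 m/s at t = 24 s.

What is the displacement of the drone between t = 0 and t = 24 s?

Net displacement equals the area under the velocity-time graph (areas below the axis count negative).
0–4 s: ½(0 + -10)(4) = -20 m
4–7 s: ½(-10 + -12)(3) = -33 m
7–12 s: ½(-12 + 7)(5) = -12.5 m
12–18 s: ½(7 + 1)(6) = 24 m
18–24 s: ½(1 + 8)(6) = 27 m
Net displacement = -14.5 m

-14.5 m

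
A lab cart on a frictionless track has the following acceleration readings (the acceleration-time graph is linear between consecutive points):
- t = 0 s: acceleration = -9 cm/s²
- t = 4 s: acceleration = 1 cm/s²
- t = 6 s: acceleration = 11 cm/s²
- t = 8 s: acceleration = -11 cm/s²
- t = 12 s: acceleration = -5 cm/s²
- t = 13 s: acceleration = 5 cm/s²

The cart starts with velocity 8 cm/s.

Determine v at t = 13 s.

Δv equals the area under the a-t graph; then v = v₀ + Δv.
0–4 s: ½(-9 + 1)(4) = -16 cm/s
4–6 s: ½(1 + 11)(2) = 12 cm/s
6–8 s: ½(11 + -11)(2) = 0 cm/s
8–12 s: ½(-11 + -5)(4) = -32 cm/s
12–13 s: ½(-5 + 5)(1) = 0 cm/s
Δv = -36 cm/s, so v(13) = 8 + (-36) = -28 cm/s.

-28 cm/s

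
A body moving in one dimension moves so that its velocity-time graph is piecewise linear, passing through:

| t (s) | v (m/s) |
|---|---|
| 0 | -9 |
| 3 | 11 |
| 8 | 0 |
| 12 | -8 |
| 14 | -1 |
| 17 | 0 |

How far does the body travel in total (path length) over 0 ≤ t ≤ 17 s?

Distance (not displacement) is the total path length: add the absolute areas under v-t.
0–3 s: v = 0 at t = 1.35 s; triangle areas 6.075 + 9.075 = 15.15 m
3–8 s: |½(11 + 0)(5)| = 27.5 m
8–12 s: |½(0 + -8)(4)| = 16 m
12–14 s: |½(-8 + -1)(2)| = 9 m
14–17 s: |½(-1 + 0)(3)| = 1.5 m
Total distance = 69.15 m

69.15 m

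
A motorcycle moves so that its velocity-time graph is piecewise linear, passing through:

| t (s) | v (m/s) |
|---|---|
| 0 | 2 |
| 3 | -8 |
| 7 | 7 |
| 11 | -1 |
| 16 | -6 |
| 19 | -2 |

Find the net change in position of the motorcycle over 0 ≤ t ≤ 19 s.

-28.5 m

Displacement is the signed area under the v-t curve.
0–3 s: ½(2 + -8)(3) = -9 m
3–7 s: ½(-8 + 7)(4) = -2 m
7–11 s: ½(7 + -1)(4) = 12 m
11–16 s: ½(-1 + -6)(5) = -17.5 m
16–19 s: ½(-6 + -2)(3) = -12 m
Net displacement = -28.5 m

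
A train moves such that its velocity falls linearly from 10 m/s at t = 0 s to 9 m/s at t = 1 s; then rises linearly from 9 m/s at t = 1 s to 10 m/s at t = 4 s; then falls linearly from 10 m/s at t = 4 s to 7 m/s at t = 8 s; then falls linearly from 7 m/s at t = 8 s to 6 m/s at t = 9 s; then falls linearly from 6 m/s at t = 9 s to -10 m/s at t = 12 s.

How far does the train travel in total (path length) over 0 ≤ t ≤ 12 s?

Total distance travelled is ∫|v| dt — sum the magnitudes of each area piece.
0–1 s: |½(10 + 9)(1)| = 9.5 m
1–4 s: |½(9 + 10)(3)| = 28.5 m
4–8 s: |½(10 + 7)(4)| = 34 m
8–9 s: |½(7 + 6)(1)| = 6.5 m
9–12 s: v = 0 at t = 10.125 s; triangle areas 3.375 + 9.375 = 12.75 m
Total distance = 91.25 m

91.25 m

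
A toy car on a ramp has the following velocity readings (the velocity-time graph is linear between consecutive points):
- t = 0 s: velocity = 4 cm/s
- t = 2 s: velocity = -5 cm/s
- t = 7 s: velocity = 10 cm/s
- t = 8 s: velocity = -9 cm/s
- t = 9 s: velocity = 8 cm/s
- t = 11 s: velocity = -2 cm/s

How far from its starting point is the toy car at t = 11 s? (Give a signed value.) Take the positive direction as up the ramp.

17.5 cm

Net displacement equals the area under the velocity-time graph (areas below the axis count negative).
0–2 s: ½(4 + -5)(2) = -1 cm
2–7 s: ½(-5 + 10)(5) = 12.5 cm
7–8 s: ½(10 + -9)(1) = 0.5 cm
8–9 s: ½(-9 + 8)(1) = -0.5 cm
9–11 s: ½(8 + -2)(2) = 6 cm
Net displacement = 17.5 cm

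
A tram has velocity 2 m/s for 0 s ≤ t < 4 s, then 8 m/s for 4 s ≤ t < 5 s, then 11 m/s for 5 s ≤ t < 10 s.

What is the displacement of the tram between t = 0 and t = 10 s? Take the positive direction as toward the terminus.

71 m

Net displacement equals the area under the velocity-time graph (areas below the axis count negative).
0–4 s: 2 × 4 = 8 m
4–5 s: 8 × 1 = 8 m
5–10 s: 11 × 5 = 55 m
Net displacement = 71 m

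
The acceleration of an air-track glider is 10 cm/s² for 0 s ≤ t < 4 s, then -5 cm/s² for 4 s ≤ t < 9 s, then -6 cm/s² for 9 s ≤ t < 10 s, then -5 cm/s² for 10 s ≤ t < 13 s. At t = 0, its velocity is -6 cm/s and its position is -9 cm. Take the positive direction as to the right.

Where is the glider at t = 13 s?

147 cm

On each constant-a segment, Δv = aΔt and Δx = v₀Δt + ½aΔt²; chain segment to segment.
0–4 s: v starts -6 cm/s; Δx = -6·4 + ½·10·4² = 56 cm; v ends 34 cm/s.
4–9 s: v starts 34 cm/s; Δx = 34·5 + ½·-5·5² = 107.5 cm; v ends 9 cm/s.
9–10 s: v starts 9 cm/s; Δx = 9·1 + ½·-6·1² = 6 cm; v ends 3 cm/s.
10–13 s: v starts 3 cm/s; Δx = 3·3 + ½·-5·3² = -13.5 cm; v ends -12 cm/s.
x(13) = -9 + Σ Δx = 147 cm.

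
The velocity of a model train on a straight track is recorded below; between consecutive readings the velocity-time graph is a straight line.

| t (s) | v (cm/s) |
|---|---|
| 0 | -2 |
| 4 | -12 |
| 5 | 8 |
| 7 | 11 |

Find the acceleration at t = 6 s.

1.5 cm/s²

Acceleration is the slope of the v-t graph on 5–7 s: (11 − 8)/(7 − 5) = 1.5 cm/s².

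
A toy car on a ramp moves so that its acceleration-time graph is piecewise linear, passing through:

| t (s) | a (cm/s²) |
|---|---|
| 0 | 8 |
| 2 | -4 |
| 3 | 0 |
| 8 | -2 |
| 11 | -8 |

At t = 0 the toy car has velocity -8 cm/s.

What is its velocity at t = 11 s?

Δv equals the area under the a-t graph; then v = v₀ + Δv.
0–2 s: ½(8 + -4)(2) = 4 cm/s
2–3 s: ½(-4 + 0)(1) = -2 cm/s
3–8 s: ½(0 + -2)(5) = -5 cm/s
8–11 s: ½(-2 + -8)(3) = -15 cm/s
Δv = -18 cm/s, so v(11) = -8 + (-18) = -26 cm/s.

-26 cm/s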